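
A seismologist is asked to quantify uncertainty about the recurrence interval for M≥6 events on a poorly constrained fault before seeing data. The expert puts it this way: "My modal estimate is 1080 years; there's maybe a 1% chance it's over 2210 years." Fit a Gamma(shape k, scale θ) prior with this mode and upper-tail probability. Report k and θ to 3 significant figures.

Gamma(k,θ) with k>1 has mode (k−1)θ, so θ = 1080/(k−1).
Need P(X < 2210) = 0.99 with θ tied to k this way. Start at k = 2, θ = 1080: P(X<2210) ≈ 0.606.
Too low — raise k to concentrate. Iterating converges to k ≈ 10.5.
Then θ = 1080/(10.5−1) ≈ 113.

k ≈ 10.5, θ ≈ 113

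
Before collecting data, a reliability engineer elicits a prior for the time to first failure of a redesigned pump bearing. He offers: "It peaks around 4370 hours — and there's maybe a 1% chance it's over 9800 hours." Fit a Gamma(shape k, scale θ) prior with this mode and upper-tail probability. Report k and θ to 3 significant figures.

k ≈ 8.36, θ ≈ 594

Gamma(k,θ) with k>1 has mode (k−1)θ, so θ = 4370/(k−1).
Need P(X < 9800) = 0.99 with θ tied to k this way. Start at k = 2, θ = 4370: P(X<9800) ≈ 0.656.
Too low — raise k to concentrate. Iterating converges to k ≈ 8.36.
Then θ = 4370/(8.36−1) ≈ 594.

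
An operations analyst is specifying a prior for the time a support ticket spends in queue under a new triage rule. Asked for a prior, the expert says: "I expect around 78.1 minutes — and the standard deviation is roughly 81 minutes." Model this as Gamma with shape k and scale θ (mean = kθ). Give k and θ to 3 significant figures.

For Gamma(k, scale θ): mean = kθ, variance = kθ², so CV = 1/√k.
CV = SD/mean = 81/78.1 = 1.037, hence k = 1/CV² = 0.93.
Then θ = mean/k = 78.1/0.93 = 84.

k ≈ 0.93, θ ≈ 84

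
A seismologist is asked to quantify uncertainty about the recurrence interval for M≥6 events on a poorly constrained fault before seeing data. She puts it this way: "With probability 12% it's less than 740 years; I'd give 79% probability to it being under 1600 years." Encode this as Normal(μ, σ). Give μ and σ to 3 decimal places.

μ = 1249.985, σ = 434.035

The p-quantile of Normal(μ,σ) is μ + z_p·σ, with z_{0.12} = -1.175 and z_{0.79} = 0.8064.
Eliminate σ: μ = (z₂·x₁ − z₁·x₂)/(z₂ − z₁) = (0.8064·740 − (-1.175)·1600)/1.981 = 1249.985.
Then σ = (x₂ − x₁)/(z₂ − z₁) = (1600 − 740)/1.981 = 434.035.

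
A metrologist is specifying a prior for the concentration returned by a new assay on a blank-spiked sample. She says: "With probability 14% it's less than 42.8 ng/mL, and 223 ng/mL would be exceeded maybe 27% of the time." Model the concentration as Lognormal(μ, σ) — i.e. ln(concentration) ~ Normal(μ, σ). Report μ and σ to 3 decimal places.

If T ~ Lognormal(μ,σ) then ln T ~ Normal(μ,σ), so the p-quantile of ln T is μ + z_p·σ.
ln(42.8) = 3.757 and ln(223) = 5.407; z_{0.14} = -1.08, z_{0.73} = 0.6128.
σ = (5.407 − 3.757)/(0.6128 − (-1.08)) = 0.975.
μ = 3.757 − (-1.08)·0.975 = 4.810.

μ ≈ 4.810, σ ≈ 0.975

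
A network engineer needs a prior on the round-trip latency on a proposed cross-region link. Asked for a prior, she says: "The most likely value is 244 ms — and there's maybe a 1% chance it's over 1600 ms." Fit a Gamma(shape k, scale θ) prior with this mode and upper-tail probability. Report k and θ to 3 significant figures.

Gamma(k,θ) with k>1 has mode (k−1)θ, so θ = 244/(k−1).
Need P(X < 1600) = 0.99 with θ tied to k this way. Start at k = 2, θ = 244: P(X<1600) ≈ 0.989.
Too low — raise k to concentrate. Iterating converges to k ≈ 2.02.
Then θ = 244/(2.02−1) ≈ 240.

k ≈ 2.02, θ ≈ 240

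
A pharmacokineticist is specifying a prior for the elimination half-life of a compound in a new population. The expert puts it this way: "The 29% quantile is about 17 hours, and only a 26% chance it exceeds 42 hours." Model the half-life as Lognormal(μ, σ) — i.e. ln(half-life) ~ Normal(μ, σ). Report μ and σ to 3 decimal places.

If T ~ Lognormal(μ,σ) then ln T ~ Normal(μ,σ), so the p-quantile of ln T is μ + z_p·σ.
ln(17) = 2.833 and ln(42) = 3.738; z_{0.29} = -0.5534, z_{0.74} = 0.6433.
σ = (3.738 − 2.833)/(0.6433 − (-0.5534)) = 0.756.
μ = 2.833 − (-0.5534)·0.756 = 3.251.

μ ≈ 3.251, σ ≈ 0.756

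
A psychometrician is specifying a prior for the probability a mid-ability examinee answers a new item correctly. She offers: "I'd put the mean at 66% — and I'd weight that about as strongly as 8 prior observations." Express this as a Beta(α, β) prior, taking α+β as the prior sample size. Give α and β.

α = 5.28, β = 2.72

Under the effective-sample-size interpretation, Beta(α, β) has prior mean α/(α+β) and prior sample size α+β.
So α+β = 8 and α/(α+β) = 0.66, giving α = 0.66·8 = 5.28 and β = 8 − 5.28 = 2.72.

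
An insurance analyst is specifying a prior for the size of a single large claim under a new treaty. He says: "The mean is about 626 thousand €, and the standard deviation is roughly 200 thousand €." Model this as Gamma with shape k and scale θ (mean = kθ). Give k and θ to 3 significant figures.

k ≈ 9.8, θ ≈ 63.9

For Gamma(k, scale θ): mean = kθ, variance = kθ², so CV = 1/√k.
CV = SD/mean = 200/626 = 0.3195, hence k = 1/CV² = 9.8.
Then θ = mean/k = 626/9.8 = 63.9.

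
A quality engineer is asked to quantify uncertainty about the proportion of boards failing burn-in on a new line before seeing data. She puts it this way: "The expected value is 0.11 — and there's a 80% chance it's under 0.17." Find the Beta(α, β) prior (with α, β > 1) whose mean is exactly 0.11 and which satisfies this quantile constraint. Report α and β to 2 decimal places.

α ≈ 1.56, β ≈ 12.65

With mean 0.11 fixed, write α = 0.11s, β = 0.89s where s = α+β.
Need P(θ < 0.17) = 0.8 under Beta(0.11s, 0.89s). Normal approximation: (q−m)/√(m(1−m)/s) ≈ z_{0.8} = 0.842, so s ≈ 0.11·0.89·(0.842)²/(0.17−0.11)² = 19.3.
At s = 19.3: P(θ<0.17) ≈ 0.820. Adjusting to match 0.8 gives s ≈ 14.22.
So α = 0.11·14.22 ≈ 1.56, β = 0.89·14.22 ≈ 12.65.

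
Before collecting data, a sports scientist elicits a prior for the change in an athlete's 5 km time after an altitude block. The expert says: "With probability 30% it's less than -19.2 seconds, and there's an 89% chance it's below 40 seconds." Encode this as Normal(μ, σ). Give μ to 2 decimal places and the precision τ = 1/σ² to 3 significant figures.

μ = -1.47, τ = 0.000875

The p-quantile of Normal(μ,σ) is μ + z_p·σ, with z_{0.3} = -0.5244 and z_{0.89} = 1.227.
Eliminate σ: μ = (z₂·x₁ − z₁·x₂)/(z₂ − z₁) = (1.227·-19.2 − (-0.5244)·40)/1.751 = -1.47.
Then σ = (x₂ − x₁)/(z₂ − z₁) = (40 − -19.2)/1.751 = 33.81.
Precision τ = 1/σ² = 1/33.81² = 0.000875.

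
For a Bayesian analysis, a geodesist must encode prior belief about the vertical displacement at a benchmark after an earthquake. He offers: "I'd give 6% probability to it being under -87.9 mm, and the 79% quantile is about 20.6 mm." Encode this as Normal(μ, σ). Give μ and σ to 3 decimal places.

μ = -16.456, σ = 45.951

The p-quantile of Normal(μ,σ) is μ + z_p·σ, with z_{0.06} = -1.555 and z_{0.79} = 0.8064.
Eliminate σ: μ = (z₂·x₁ − z₁·x₂)/(z₂ − z₁) = (0.8064·-87.9 − (-1.555)·20.6)/2.361 = -16.456.
Then σ = (x₂ − x₁)/(z₂ − z₁) = (20.6 − -87.9)/2.361 = 45.951.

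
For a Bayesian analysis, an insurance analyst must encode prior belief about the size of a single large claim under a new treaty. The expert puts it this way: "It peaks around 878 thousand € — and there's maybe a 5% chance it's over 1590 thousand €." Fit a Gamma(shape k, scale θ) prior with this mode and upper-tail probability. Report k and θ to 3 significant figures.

k ≈ 8.9, θ ≈ 111

Gamma(k,θ) with k>1 has mode (k−1)θ, so θ = 878/(k−1).
Need P(X < 1590) = 0.95 with θ tied to k this way. Start at k = 2, θ = 878: P(X<1590) ≈ 0.540.
Too low — raise k to concentrate. Iterating converges to k ≈ 8.9.
Then θ = 878/(8.9−1) ≈ 111.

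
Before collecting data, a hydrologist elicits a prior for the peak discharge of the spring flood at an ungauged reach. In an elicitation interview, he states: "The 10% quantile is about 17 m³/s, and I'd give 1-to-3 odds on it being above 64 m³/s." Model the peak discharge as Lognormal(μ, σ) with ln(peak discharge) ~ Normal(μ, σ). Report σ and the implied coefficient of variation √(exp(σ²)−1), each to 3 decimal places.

If T ~ Lognormal(μ,σ) then ln T ~ Normal(μ,σ), so the p-quantile of ln T is μ + z_p·σ.
ln(17) = 2.833 and ln(64) = 4.159; z_{0.1} = -1.282, z_{0.75} = 0.6745.
σ = (4.159 − 2.833)/(0.6745 − (-1.282)) = 0.678.
μ = 2.833 − (-1.282)·0.678 = 3.702.
CV = √(exp(σ²)−1) = √(exp(0.4593)−1) = 0.764.

σ ≈ 0.678, CV ≈ 0.764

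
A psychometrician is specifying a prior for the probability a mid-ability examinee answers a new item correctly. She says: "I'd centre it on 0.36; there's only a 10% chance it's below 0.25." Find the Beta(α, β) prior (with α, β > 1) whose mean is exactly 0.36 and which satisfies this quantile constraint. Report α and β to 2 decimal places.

α ≈ 10.68, β ≈ 18.98

With mean 0.36 fixed, write α = 0.36s, β = 0.64s where s = α+β.
Need P(θ < 0.25) = 0.1 under Beta(0.36s, 0.64s). Normal approximation: (q−m)/√(m(1−m)/s) ≈ z_{0.1} = -1.28, so s ≈ 0.36·0.64·(-1.28)²/(0.25−0.36)² = 31.3.
At s = 31.3: P(θ<0.25) ≈ 0.094. Adjusting to match 0.1 gives s ≈ 29.66.
So α = 0.36·29.66 ≈ 10.68, β = 0.64·29.66 ≈ 18.98.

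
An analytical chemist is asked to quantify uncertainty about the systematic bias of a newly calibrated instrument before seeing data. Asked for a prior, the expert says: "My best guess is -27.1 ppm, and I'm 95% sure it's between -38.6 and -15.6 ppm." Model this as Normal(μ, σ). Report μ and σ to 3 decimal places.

μ = -27.100, σ = 5.867

A symmetric 95% interval runs μ ± z·σ with z = 1.96.
Half-width = 11.5, so σ = 11.5/1.96 = 5.867.
μ is the stated best guess, -27.100.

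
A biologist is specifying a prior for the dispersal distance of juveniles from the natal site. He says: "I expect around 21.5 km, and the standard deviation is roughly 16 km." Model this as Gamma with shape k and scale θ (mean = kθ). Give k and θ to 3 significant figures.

For Gamma(k, scale θ): mean = kθ, variance = kθ², so CV = 1/√k.
CV = SD/mean = 16/21.5 = 0.7442, hence k = 1/CV² = 1.81.
Then θ = mean/k = 21.5/1.81 = 11.9.

k ≈ 1.81, θ ≈ 11.9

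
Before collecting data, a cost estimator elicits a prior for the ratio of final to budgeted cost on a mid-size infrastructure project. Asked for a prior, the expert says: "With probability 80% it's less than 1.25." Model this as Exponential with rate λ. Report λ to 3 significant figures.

λ ≈ 1.29

P(T < 1.25) = 1 − e^(−λ·1.25) = 0.8, so λ = −ln(1−0.8)/1.25 = −ln(0.2)/1.25 = 1.29.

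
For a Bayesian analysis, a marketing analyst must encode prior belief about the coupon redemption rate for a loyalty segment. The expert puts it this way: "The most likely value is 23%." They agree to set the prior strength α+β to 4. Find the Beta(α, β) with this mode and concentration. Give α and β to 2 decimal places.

α = 1.46, β = 2.54

For α,β > 1 the Beta mode is (α−1)/(α+β−2). With α+β = 4, the mode is (α−1)/2.
Set (α−1)/2 = 0.23 → α = 1 + 0.23·2 = 1.46.
β = 4 − α = 2.54.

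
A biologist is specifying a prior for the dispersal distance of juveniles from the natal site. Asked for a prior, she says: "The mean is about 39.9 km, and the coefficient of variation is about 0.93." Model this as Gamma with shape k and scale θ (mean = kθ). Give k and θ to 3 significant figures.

k ≈ 1.16, θ ≈ 34.5

For Gamma(k, scale θ): mean = kθ, variance = kθ², so CV = 1/√k.
CV = 0.93, hence k = 1/CV² = 1.16.
Then θ = mean/k = 39.9/1.16 = 34.5.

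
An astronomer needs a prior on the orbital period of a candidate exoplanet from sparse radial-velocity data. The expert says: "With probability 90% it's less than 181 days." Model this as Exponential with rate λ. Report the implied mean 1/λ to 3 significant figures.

P(T < 181.0) = 1 − e^(−λ·181.0) = 0.9, so λ = −ln(1−0.9)/181.0 = −ln(0.1)/181.0 = 0.0127.
Mean = 1/λ = 78.6 days.

mean ≈ 78.6 days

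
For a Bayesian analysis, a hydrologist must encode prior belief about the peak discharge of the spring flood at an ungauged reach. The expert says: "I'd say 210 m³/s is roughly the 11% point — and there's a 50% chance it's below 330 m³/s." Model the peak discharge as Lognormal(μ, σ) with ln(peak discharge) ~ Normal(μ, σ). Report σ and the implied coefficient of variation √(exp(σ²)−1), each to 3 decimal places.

If T ~ Lognormal(μ,σ) then ln T ~ Normal(μ,σ), so the p-quantile of ln T is μ + z_p·σ.
ln(210) = 5.347 and ln(330) = 5.799; z_{0.11} = -1.227, z_{0.5} = 0.
σ = (5.799 − 5.347)/(0 − (-1.227)) = 0.369.
μ = 5.347 − (-1.227)·0.369 = 5.799.
CV = √(exp(σ²)−1) = √(exp(0.1358)−1) = 0.381.

σ ≈ 0.369, CV ≈ 0.381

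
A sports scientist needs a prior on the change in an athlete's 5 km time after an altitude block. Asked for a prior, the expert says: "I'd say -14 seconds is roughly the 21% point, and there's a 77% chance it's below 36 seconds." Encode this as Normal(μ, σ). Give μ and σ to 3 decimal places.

The p-quantile of Normal(μ,σ) is μ + z_p·σ, with z_{0.21} = -0.8064 and z_{0.77} = 0.7388.
Eliminate σ: μ = (z₂·x₁ − z₁·x₂)/(z₂ − z₁) = (0.7388·-14 − (-0.8064)·36)/1.545 = 12.093.
Then σ = (x₂ − x₁)/(z₂ − z₁) = (36 − -14)/1.545 = 32.357.

μ = 12.093, σ = 32.357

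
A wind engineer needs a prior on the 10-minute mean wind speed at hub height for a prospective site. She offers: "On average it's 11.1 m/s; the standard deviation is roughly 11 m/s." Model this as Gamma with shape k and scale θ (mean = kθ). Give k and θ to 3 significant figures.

For Gamma(k, scale θ): mean = kθ, variance = kθ², so CV = 1/√k.
CV = SD/mean = 11/11.1 = 0.991, hence k = 1/CV² = 1.02.
Then θ = mean/k = 11.1/1.02 = 10.9.

k ≈ 1.02, θ ≈ 10.9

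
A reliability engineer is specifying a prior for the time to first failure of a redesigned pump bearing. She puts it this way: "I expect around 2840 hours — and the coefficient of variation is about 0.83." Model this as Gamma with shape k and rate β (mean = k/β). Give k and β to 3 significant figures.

For Gamma(k, rate β): mean = k/β, variance = k/β², so CV = 1/√k.
CV = 0.83, hence k = 1/CV² = 1.45.
Then β = k/mean = 1.45/2840 = 0.000511.

k ≈ 1.45, β ≈ 0.000511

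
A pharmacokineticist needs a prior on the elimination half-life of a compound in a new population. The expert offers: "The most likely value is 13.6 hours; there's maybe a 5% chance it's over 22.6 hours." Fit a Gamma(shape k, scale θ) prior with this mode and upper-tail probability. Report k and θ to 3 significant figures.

k ≈ 11.8, θ ≈ 1.26

Gamma(k,θ) with k>1 has mode (k−1)θ, so θ = 13.6/(k−1).
Need P(X < 22.6) = 0.95 with θ tied to k this way. Start at k = 2, θ = 13.6: P(X<22.6) ≈ 0.495.
Too low — raise k to concentrate. Iterating converges to k ≈ 11.8.
Then θ = 13.6/(11.8−1) ≈ 1.26.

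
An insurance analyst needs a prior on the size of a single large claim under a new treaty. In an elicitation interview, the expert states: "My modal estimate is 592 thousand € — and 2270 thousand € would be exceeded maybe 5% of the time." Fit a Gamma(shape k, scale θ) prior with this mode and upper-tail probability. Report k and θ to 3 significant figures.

k ≈ 2.41, θ ≈ 421

Gamma(k,θ) with k>1 has mode (k−1)θ, so θ = 592/(k−1).
Need P(X < 2270) = 0.95 with θ tied to k this way. Start at k = 2, θ = 592: P(X<2270) ≈ 0.896.
Too low — raise k to concentrate. Iterating converges to k ≈ 2.41.
Then θ = 592/(2.41−1) ≈ 421.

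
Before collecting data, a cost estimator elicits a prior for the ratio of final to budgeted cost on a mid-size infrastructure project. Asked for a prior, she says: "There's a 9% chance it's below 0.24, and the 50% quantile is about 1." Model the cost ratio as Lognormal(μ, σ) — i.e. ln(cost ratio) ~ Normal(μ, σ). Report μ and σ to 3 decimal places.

μ ≈ 0.000, σ ≈ 1.064

If T ~ Lognormal(μ,σ) then ln T ~ Normal(μ,σ), so the p-quantile of ln T is μ + z_p·σ.
ln(0.24) = -1.427 and ln(1) = 0; z_{0.09} = -1.341, z_{0.5} = 0.
σ = (0 − -1.427)/(0 − (-1.341)) = 1.064.
μ = -1.427 − (-1.341)·1.064 = 0.000.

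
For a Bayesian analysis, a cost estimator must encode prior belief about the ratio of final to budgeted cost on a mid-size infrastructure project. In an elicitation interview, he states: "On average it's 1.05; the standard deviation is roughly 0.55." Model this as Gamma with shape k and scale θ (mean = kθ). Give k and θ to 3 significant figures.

k ≈ 3.64, θ ≈ 0.288

For Gamma(k, scale θ): mean = kθ, variance = kθ², so CV = 1/√k.
CV = SD/mean = 0.55/1.05 = 0.5238, hence k = 1/CV² = 3.64.
Then θ = mean/k = 1.05/3.64 = 0.288.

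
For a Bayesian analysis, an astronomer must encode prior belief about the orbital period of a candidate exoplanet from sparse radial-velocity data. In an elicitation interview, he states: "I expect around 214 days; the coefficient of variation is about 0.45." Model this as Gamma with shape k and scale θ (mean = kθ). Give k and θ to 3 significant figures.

k ≈ 4.94, θ ≈ 43.3

For Gamma(k, scale θ): mean = kθ, variance = kθ², so CV = 1/√k.
CV = 0.45, hence k = 1/CV² = 4.94.
Then θ = mean/k = 214/4.94 = 43.3.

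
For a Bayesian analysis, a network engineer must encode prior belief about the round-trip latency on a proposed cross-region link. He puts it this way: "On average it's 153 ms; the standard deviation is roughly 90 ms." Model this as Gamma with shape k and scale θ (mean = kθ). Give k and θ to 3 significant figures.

k ≈ 2.89, θ ≈ 52.9

For Gamma(k, scale θ): mean = kθ, variance = kθ², so CV = 1/√k.
CV = SD/mean = 90/153 = 0.5882, hence k = 1/CV² = 2.89.
Then θ = mean/k = 153/2.89 = 52.9.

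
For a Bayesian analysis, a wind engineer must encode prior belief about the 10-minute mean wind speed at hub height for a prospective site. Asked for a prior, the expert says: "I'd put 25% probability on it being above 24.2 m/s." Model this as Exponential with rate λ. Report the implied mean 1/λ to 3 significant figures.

P(T > 24.2) = e^(−λ·24.2) = 0.25, so λ = −ln(0.25)/24.2 = 0.0573.
Mean = 1/λ = 17.5 m/s.

mean ≈ 17.5 m/s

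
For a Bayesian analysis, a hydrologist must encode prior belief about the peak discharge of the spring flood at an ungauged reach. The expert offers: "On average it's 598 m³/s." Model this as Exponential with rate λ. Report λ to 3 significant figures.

λ ≈ 0.00167

Exponential mean = 1/λ, so λ = 1/598.0 = 0.00167.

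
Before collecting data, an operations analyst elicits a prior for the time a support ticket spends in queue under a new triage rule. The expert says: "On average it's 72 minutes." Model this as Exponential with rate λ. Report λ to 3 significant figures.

λ ≈ 0.0139

Exponential mean = 1/λ, so λ = 1/72.0 = 0.0139.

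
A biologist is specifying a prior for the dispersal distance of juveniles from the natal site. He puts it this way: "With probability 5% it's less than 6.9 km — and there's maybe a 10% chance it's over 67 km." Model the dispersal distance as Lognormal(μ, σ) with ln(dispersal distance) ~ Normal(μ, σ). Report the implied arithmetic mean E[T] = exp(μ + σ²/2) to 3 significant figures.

If T ~ Lognormal(μ,σ) then ln T ~ Normal(μ,σ), so the p-quantile of ln T is μ + z_p·σ.
ln(6.9) = 1.932 and ln(67) = 4.205; z_{0.05} = -1.645, z_{0.9} = 1.282.
σ = (4.205 − 1.932)/(1.282 − (-1.645)) = 0.777.
μ = 1.932 − (-1.645)·0.777 = 3.209.
E[T] = exp(μ + σ²/2) = exp(3.209 + 0.3017) = 33.5 km.

E[T] ≈ 33.5 km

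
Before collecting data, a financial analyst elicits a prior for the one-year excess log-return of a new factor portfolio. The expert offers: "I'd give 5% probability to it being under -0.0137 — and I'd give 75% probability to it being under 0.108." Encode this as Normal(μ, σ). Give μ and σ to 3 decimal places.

μ = 0.073, σ = 0.052

For Normal(μ,σ), the p-quantile is μ + z_p·σ. Here z_{0.05} = -1.645, z_{0.75} = 0.6745.
So -0.0137 = μ − 1.645σ and 0.108 = μ + 0.6745σ.
Subtracting: σ = (0.108 − -0.0137)/(0.6745 − (-1.645)) = 0.052.
Then μ = -0.0137 − (-1.645)·0.052 = 0.073.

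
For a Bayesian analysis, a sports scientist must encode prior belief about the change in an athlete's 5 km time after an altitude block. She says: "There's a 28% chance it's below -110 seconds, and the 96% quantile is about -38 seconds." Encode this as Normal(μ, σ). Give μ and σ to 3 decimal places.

μ = -92.017, σ = 30.855

For Normal(μ,σ), the p-quantile is μ + z_p·σ. Here z_{0.28} = -0.5828, z_{0.96} = 1.751.
So -110 = μ − 0.5828σ and -38 = μ + 1.751σ.
Subtracting: σ = (-38 − -110)/(1.751 − (-0.5828)) = 30.855.
Then μ = -110 − (-0.5828)·30.855 = -92.017.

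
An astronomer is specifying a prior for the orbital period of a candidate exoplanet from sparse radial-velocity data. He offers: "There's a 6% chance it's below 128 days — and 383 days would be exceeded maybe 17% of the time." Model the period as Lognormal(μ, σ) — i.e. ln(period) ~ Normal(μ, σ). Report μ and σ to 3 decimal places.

μ ≈ 5.531, σ ≈ 0.437

If T ~ Lognormal(μ,σ) then ln T ~ Normal(μ,σ), so the p-quantile of ln T is μ + z_p·σ.
ln(128) = 4.852 and ln(383) = 5.948; z_{0.06} = -1.555, z_{0.83} = 0.9542.
σ = (5.948 − 4.852)/(0.9542 − (-1.555)) = 0.437.
μ = 4.852 − (-1.555)·0.437 = 5.531.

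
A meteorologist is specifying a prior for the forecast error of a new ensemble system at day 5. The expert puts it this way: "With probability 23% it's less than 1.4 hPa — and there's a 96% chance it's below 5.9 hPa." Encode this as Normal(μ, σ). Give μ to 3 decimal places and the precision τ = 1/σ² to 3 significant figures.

μ = 2.736, τ = 0.306

For Normal(μ,σ), the p-quantile is μ + z_p·σ. Here z_{0.23} = -0.7388, z_{0.96} = 1.751.
So 1.4 = μ − 0.7388σ and 5.9 = μ + 1.751σ.
Subtracting: σ = (5.9 − 1.4)/(1.751 − (-0.7388)) = 1.808.
Then μ = 1.4 − (-0.7388)·1.808 = 2.736.
Precision τ = 1/σ² = 1/1.808² = 0.306.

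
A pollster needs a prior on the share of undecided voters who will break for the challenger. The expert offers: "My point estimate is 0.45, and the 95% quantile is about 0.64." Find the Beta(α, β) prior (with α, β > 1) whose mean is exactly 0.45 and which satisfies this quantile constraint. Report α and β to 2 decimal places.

With mean 0.45 fixed, write α = 0.45s, β = 0.55s where s = α+β.
Need P(θ < 0.64) = 0.95 under Beta(0.45s, 0.55s). Normal approximation: (q−m)/√(m(1−m)/s) ≈ z_{0.95} = 1.64, so s ≈ 0.45·0.55·(1.64)²/(0.64−0.45)² = 18.5.
At s = 18.5: P(θ<0.64) ≈ 0.951. Adjusting to match 0.95 gives s ≈ 18.28.
So α = 0.45·18.28 ≈ 8.23, β = 0.55·18.28 ≈ 10.05.

α ≈ 8.23, β ≈ 10.05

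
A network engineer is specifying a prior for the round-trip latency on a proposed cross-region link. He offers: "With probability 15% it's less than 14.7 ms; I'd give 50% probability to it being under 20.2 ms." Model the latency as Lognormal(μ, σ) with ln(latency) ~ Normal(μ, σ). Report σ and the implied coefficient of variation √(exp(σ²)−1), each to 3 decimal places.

If T ~ Lognormal(μ,σ) then ln T ~ Normal(μ,σ), so the p-quantile of ln T is μ + z_p·σ.
ln(14.7) = 2.688 and ln(20.2) = 3.006; z_{0.15} = -1.036, z_{0.5} = 0.
σ = (3.006 − 2.688)/(0 − (-1.036)) = 0.307.
μ = 2.688 − (-1.036)·0.307 = 3.006.
CV = √(exp(σ²)−1) = √(exp(0.0940)−1) = 0.314.

σ ≈ 0.307, CV ≈ 0.314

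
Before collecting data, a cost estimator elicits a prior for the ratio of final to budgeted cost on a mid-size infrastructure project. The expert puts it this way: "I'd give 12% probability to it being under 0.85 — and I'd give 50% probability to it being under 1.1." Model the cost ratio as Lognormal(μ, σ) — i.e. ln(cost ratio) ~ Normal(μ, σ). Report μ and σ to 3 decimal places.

μ ≈ 0.095, σ ≈ 0.219

If T ~ Lognormal(μ,σ) then ln T ~ Normal(μ,σ), so the p-quantile of ln T is μ + z_p·σ.
ln(0.85) = -0.1625 and ln(1.1) = 0.09531; z_{0.12} = -1.175, z_{0.5} = 0.
σ = (0.09531 − -0.1625)/(0 − (-1.175)) = 0.219.
μ = -0.1625 − (-1.175)·0.219 = 0.095.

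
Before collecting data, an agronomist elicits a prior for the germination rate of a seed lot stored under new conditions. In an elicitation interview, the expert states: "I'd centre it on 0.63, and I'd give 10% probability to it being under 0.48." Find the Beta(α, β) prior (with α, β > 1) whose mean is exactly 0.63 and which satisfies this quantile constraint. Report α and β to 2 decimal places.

With mean 0.63 fixed, write α = 0.63s, β = 0.37s where s = α+β.
Need P(θ < 0.48) = 0.1 under Beta(0.63s, 0.37s). Normal approximation: (q−m)/√(m(1−m)/s) ≈ z_{0.1} = -1.28, so s ≈ 0.63·0.37·(-1.28)²/(0.48−0.63)² = 17.0.
At s = 17.0: P(θ<0.48) ≈ 0.102. Adjusting to match 0.1 gives s ≈ 17.39.
So α = 0.63·17.39 ≈ 10.96, β = 0.37·17.39 ≈ 6.44.

α ≈ 10.96, β ≈ 6.44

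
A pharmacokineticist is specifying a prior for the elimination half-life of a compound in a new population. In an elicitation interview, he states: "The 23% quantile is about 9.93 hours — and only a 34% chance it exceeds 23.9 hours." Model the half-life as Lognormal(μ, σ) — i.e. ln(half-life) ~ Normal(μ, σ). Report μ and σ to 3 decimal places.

μ ≈ 2.859, σ ≈ 0.763

If T ~ Lognormal(μ,σ) then ln T ~ Normal(μ,σ), so the p-quantile of ln T is μ + z_p·σ.
ln(9.93) = 2.296 and ln(23.9) = 3.174; z_{0.23} = -0.7388, z_{0.66} = 0.4125.
σ = (3.174 − 2.296)/(0.4125 − (-0.7388)) = 0.763.
μ = 2.296 − (-0.7388)·0.763 = 2.859.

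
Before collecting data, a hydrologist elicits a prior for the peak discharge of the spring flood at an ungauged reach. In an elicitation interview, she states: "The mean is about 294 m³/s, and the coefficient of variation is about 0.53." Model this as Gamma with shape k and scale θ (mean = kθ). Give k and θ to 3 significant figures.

k ≈ 3.56, θ ≈ 82.6

For Gamma(k, scale θ): mean = kθ, variance = kθ², so CV = 1/√k.
CV = 0.53, hence k = 1/CV² = 3.56.
Then θ = mean/k = 294/3.56 = 82.6.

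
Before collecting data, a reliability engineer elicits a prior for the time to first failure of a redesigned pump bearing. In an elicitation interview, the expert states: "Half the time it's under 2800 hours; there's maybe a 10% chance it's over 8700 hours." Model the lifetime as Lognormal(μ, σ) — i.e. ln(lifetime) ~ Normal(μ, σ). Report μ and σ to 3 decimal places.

μ ≈ 7.937, σ ≈ 0.885

If T ~ Lognormal(μ,σ) then ln T ~ Normal(μ,σ), so the p-quantile of ln T is μ + z_p·σ.
ln(2800) = 7.937 and ln(8700) = 9.071; z_{0.5} = 0, z_{0.9} = 1.282.
σ = (9.071 − 7.937)/(1.282 − (0)) = 0.885.
μ = 7.937 − (0)·0.885 = 7.937.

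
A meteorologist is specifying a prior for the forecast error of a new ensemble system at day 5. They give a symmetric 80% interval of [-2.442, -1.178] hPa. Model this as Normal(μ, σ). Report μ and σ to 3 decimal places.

μ = -1.810, σ = 0.493

A symmetric 80% interval runs μ ± z·σ with z = 1.282.
Half-width = 0.632, so σ = 0.632/1.282 = 0.493.
μ is the interval midpoint, -1.810.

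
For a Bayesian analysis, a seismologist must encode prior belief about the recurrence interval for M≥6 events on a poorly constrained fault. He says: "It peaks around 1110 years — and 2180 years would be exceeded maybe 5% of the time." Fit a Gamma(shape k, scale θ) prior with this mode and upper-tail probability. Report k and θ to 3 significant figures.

k ≈ 7.09, θ ≈ 182

Gamma(k,θ) with k>1 has mode (k−1)θ, so θ = 1110/(k−1).
Need P(X < 2180) = 0.95 with θ tied to k this way. Start at k = 2, θ = 1110: P(X<2180) ≈ 0.584.
Too low — raise k to concentrate. Iterating converges to k ≈ 7.09.
Then θ = 1110/(7.09−1) ≈ 182.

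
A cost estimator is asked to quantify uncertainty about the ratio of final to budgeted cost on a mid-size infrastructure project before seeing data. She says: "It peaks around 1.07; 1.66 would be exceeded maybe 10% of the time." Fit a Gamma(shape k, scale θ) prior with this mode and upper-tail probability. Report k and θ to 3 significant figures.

Gamma(k,θ) with k>1 has mode (k−1)θ, so θ = 1.07/(k−1).
Need P(X < 1.66) = 0.9 with θ tied to k this way. Start at k = 2, θ = 1.07: P(X<1.66) ≈ 0.459.
Too low — raise k to concentrate. Iterating converges to k ≈ 10.7.
Then θ = 1.07/(10.7−1) ≈ 0.11.

k ≈ 10.7, θ ≈ 0.11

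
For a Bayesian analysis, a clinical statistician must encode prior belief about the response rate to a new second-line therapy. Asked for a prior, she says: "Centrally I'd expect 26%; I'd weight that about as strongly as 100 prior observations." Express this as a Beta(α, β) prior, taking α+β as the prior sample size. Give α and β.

α = 26, β = 74

Under the effective-sample-size interpretation, Beta(α, β) has prior mean α/(α+β) and prior sample size α+β.
So α+β = 100 and α/(α+β) = 0.26, giving α = 0.26·100 = 26 and β = 100 − 26 = 74.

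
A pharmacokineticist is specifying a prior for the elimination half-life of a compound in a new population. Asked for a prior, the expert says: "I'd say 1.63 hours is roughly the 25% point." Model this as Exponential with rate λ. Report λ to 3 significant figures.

P(T < 1.63) = 1 − e^(−λ·1.63) = 0.25, so λ = −ln(1−0.25)/1.63 = −ln(0.75)/1.63 = 0.176.

λ ≈ 0.176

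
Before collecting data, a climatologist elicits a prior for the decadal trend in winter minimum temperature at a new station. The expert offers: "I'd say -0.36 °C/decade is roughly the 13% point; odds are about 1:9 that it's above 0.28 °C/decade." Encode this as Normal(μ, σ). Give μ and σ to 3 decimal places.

The p-quantile of Normal(μ,σ) is μ + z_p·σ, with z_{0.13} = -1.126 and z_{0.9} = 1.282.
Eliminate σ: μ = (z₂·x₁ − z₁·x₂)/(z₂ − z₁) = (1.282·-0.36 − (-1.126)·0.28)/2.408 = -0.061.
Then σ = (x₂ − x₁)/(z₂ − z₁) = (0.28 − -0.36)/2.408 = 0.266.

μ = -0.061, σ = 0.266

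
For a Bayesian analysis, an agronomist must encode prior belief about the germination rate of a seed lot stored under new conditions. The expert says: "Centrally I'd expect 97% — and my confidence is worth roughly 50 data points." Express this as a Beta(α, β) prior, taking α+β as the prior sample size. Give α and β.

Under the effective-sample-size interpretation, Beta(α, β) has prior mean α/(α+β) and prior sample size α+β.
So α+β = 50 and α/(α+β) = 0.97, giving α = 0.97·50 = 48.5 and β = 50 − 48.5 = 1.5.

α = 48.5, β = 1.5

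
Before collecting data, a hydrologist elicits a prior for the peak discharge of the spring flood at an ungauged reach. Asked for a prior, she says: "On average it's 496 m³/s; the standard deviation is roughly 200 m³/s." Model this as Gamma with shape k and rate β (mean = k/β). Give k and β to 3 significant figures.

For Gamma(k, rate β): mean = k/β, variance = k/β², so CV = 1/√k.
CV = SD/mean = 200/496 = 0.4032, hence k = 1/CV² = 6.15.
Then β = k/mean = 6.15/496 = 0.0124.

k ≈ 6.15, β ≈ 0.0124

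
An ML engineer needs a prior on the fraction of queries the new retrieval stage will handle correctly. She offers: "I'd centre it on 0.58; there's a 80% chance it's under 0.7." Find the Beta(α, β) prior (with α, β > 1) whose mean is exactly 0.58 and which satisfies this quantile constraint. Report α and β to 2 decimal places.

With mean 0.58 fixed, write α = 0.58s, β = 0.42s where s = α+β.
Need P(θ < 0.7) = 0.8 under Beta(0.58s, 0.42s). Normal approximation: (q−m)/√(m(1−m)/s) ≈ z_{0.8} = 0.842, so s ≈ 0.58·0.42·(0.842)²/(0.7−0.58)² = 12.0.
At s = 12.0: P(θ<0.7) ≈ 0.797. Adjusting to match 0.8 gives s ≈ 12.30.
So α = 0.58·12.30 ≈ 7.13, β = 0.42·12.30 ≈ 5.17.

α ≈ 7.13, β ≈ 5.17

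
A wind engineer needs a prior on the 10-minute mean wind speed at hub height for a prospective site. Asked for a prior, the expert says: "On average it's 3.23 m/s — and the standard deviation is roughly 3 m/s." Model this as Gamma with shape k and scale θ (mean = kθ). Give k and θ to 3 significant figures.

k ≈ 1.16, θ ≈ 2.79

For Gamma(k, scale θ): mean = kθ, variance = kθ², so CV = 1/√k.
CV = SD/mean = 3/3.23 = 0.9288, hence k = 1/CV² = 1.16.
Then θ = mean/k = 3.23/1.16 = 2.79.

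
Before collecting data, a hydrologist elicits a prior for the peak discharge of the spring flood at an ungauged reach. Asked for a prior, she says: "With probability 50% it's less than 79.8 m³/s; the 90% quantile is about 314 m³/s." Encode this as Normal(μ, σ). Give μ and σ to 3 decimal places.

For Normal(μ,σ), the p-quantile is μ + z_p·σ. Here z_{0.5} = 0, z_{0.9} = 1.282.
So 79.8 = μ + 0σ and 314 = μ + 1.282σ.
Subtracting: σ = (314 − 79.8)/(1.282 − (0)) = 182.747.
Then μ = 79.8 − (0)·182.747 = 79.800.

μ = 79.800, σ = 182.747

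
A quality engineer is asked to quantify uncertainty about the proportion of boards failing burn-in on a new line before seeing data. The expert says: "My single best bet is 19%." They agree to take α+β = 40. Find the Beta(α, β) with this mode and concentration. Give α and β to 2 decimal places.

For α,β > 1 the Beta mode is (α−1)/(α+β−2). With α+β = 40, the mode is (α−1)/38.
Set (α−1)/38 = 0.19 → α = 1 + 0.19·38 = 8.22.
β = 40 − α = 31.78.

α = 8.22, β = 31.78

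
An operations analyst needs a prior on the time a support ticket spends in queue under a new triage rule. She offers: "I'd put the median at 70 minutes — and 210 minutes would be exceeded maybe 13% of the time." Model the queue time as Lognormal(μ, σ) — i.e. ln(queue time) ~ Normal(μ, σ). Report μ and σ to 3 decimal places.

If T ~ Lognormal(μ,σ) then ln T ~ Normal(μ,σ), so the p-quantile of ln T is μ + z_p·σ.
ln(70) = 4.248 and ln(210) = 5.347; z_{0.5} = 0, z_{0.87} = 1.126.
σ = (5.347 − 4.248)/(1.126 − (0)) = 0.975.
μ = 4.248 − (0)·0.975 = 4.248.

μ ≈ 4.248, σ ≈ 0.975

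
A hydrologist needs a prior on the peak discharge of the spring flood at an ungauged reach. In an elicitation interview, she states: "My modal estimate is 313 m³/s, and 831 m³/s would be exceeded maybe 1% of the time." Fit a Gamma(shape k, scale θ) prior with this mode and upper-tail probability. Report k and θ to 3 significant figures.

Gamma(k,θ) with k>1 has mode (k−1)θ, so θ = 313/(k−1).
Need P(X < 831) = 0.99 with θ tied to k this way. Start at k = 2, θ = 313: P(X<831) ≈ 0.743.
Too low — raise k to concentrate. Iterating converges to k ≈ 5.86.
Then θ = 313/(5.86−1) ≈ 64.4.

k ≈ 5.86, θ ≈ 64.4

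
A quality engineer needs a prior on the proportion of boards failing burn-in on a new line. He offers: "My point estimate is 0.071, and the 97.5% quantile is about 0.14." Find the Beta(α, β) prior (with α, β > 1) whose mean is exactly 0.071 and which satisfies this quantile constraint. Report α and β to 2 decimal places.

α ≈ 5.13, β ≈ 67.13

With mean 0.071 fixed, write α = 0.071s, β = 0.929s where s = α+β.
Need P(θ < 0.14) = 0.975 under Beta(0.071s, 0.929s). Normal approximation: (q−m)/√(m(1−m)/s) ≈ z_{0.975} = 1.96, so s ≈ 0.071·0.929·(1.96)²/(0.14−0.071)² = 53.2.
At s = 53.2: P(θ<0.14) ≈ 0.957. Adjusting to match 0.975 gives s ≈ 72.26.
So α = 0.071·72.26 ≈ 5.13, β = 0.929·72.26 ≈ 67.13.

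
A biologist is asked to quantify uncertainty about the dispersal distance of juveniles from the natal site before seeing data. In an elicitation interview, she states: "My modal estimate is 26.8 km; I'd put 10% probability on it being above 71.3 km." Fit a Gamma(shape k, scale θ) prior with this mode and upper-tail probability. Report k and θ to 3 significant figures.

k ≈ 3, θ ≈ 13.4

Gamma(k,θ) with k>1 has mode (k−1)θ, so θ = 26.8/(k−1).
Need P(X < 71.3) = 0.9 with θ tied to k this way. Start at k = 2, θ = 26.8: P(X<71.3) ≈ 0.744.
Too low — raise k to concentrate. Iterating converges to k ≈ 3.
Then θ = 26.8/(3−1) ≈ 13.4.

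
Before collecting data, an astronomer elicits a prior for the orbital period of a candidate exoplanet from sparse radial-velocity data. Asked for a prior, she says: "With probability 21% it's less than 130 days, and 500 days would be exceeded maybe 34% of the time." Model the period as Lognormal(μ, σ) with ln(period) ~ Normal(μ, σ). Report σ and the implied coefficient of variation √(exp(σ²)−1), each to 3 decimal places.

σ ≈ 1.105, CV ≈ 1.547

If T ~ Lognormal(μ,σ) then ln T ~ Normal(μ,σ), so the p-quantile of ln T is μ + z_p·σ.
ln(130) = 4.868 and ln(500) = 6.215; z_{0.21} = -0.8064, z_{0.66} = 0.4125.
σ = (6.215 − 4.868)/(0.4125 − (-0.8064)) = 1.105.
μ = 4.868 − (-0.8064)·1.105 = 5.759.
CV = √(exp(σ²)−1) = √(exp(1.2214)−1) = 1.547.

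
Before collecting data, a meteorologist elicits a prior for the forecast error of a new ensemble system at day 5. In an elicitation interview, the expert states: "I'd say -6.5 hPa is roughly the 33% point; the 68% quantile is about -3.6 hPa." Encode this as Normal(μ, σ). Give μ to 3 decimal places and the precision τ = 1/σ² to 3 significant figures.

The p-quantile of Normal(μ,σ) is μ + z_p·σ, with z_{0.33} = -0.4399 and z_{0.68} = 0.4677.
Eliminate σ: μ = (z₂·x₁ − z₁·x₂)/(z₂ − z₁) = (0.4677·-6.5 − (-0.4399)·-3.6)/0.9076 = -5.094.
Then σ = (x₂ − x₁)/(z₂ − z₁) = (-3.6 − -6.5)/0.9076 = 3.195.
Precision τ = 1/σ² = 1/3.195² = 0.0979.

μ = -5.094, τ = 0.0979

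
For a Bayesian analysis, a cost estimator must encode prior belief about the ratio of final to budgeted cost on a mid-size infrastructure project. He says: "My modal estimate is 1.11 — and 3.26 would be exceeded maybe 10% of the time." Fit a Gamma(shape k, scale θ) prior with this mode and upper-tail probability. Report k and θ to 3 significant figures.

k ≈ 2.64, θ ≈ 0.677

Gamma(k,θ) with k>1 has mode (k−1)θ, so θ = 1.11/(k−1).
Need P(X < 3.26) = 0.9 with θ tied to k this way. Start at k = 2, θ = 1.11: P(X<3.26) ≈ 0.791.
Too low — raise k to concentrate. Iterating converges to k ≈ 2.64.
Then θ = 1.11/(2.64−1) ≈ 0.677.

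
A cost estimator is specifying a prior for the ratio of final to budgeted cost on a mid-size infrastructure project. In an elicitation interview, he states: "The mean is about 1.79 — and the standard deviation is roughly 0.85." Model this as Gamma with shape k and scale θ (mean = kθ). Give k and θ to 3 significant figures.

For Gamma(k, scale θ): mean = kθ, variance = kθ², so CV = 1/√k.
CV = SD/mean = 0.85/1.79 = 0.4749, hence k = 1/CV² = 4.43.
Then θ = mean/k = 1.79/4.43 = 0.404.

k ≈ 4.43, θ ≈ 0.404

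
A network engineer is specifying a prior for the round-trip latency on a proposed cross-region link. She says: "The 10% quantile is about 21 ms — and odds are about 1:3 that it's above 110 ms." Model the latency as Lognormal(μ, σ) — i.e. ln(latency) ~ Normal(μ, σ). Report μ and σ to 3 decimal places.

μ ≈ 4.129, σ ≈ 0.847

If T ~ Lognormal(μ,σ) then ln T ~ Normal(μ,σ), so the p-quantile of ln T is μ + z_p·σ.
ln(21) = 3.045 and ln(110) = 4.7; z_{0.1} = -1.282, z_{0.75} = 0.6745.
σ = (4.7 − 3.045)/(0.6745 − (-1.282)) = 0.847.
μ = 3.045 − (-1.282)·0.847 = 4.129.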